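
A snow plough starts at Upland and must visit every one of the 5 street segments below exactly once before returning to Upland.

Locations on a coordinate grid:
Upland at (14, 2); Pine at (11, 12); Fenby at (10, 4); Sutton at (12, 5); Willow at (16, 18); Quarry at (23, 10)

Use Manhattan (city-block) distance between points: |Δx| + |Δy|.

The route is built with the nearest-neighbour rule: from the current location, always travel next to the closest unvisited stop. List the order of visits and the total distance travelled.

At Upland the remaining stops are Sutton 5, Fenby 6, Pine 13, Quarry 17, Willow 18; go to Sutton.
At Sutton the remaining stops are Fenby 3, Pine 8, Quarry 16, Willow 17; go to Fenby.
At Fenby the remaining stops are Pine 9, Quarry 19, Willow 20; go to Pine.
At Pine the remaining stops are Willow 11, Quarry 14; go to Willow.
At Willow the remaining stops are Quarry 15; go to Quarry.
Return Quarry→Upland: 17.
Total = 5 + 3 + 9 + 11 + 15 + 17 = 60.

60 along Upland → Sutton → Fenby → Pine → Willow → Quarry → Upland.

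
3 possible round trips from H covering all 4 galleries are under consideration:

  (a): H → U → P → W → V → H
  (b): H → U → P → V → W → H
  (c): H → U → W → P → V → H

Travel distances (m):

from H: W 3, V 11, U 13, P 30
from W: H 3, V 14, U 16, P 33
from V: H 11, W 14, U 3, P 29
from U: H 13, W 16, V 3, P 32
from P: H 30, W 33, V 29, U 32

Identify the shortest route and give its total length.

91 m — (b) is the shortest.

(a): 13 + 32 + 33 + 14 + 11 = 103
(b): 13 + 32 + 29 + 14 + 3 = 91
(c): 13 + 16 + 33 + 29 + 11 = 102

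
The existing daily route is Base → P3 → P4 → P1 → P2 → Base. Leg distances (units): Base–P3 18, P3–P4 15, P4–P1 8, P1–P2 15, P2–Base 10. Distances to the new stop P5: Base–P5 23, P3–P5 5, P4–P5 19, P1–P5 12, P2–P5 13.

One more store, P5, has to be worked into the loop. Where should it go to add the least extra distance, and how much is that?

Insertion cost between consecutive stops i–j is d(i,P5) + d(P5,j) − d(i,j):
  between Base and P3: 23 + 5 − 18 = 10
  between P3 and P4: 5 + 19 − 15 = 9
  between P4 and P1: 19 + 12 − 8 = 23
  between P1 and P2: 12 + 13 − 15 = 10
  between P2 and Base: 13 + 23 − 10 = 26
Cheapest insertion is between P3 and P4, adding 9.
New total = 66 + 9 = 75.

Adding 9 by placing P5 on the P3–P4 leg.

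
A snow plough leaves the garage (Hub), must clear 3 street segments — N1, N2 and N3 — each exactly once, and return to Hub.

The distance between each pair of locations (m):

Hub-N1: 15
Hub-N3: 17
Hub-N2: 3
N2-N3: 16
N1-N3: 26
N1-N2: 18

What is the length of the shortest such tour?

Hub - N1 - N2 - N3 - Hub: 15+18+16+17 = 66
Hub - N1 - N3 - N2 - Hub: 15+26+16+3 = 60
Hub - N2 - N1 - N3 - Hub: 3+18+26+17 = 64
The minimum is 60.
One optimal route: Hub → N1 → N3 → N2 → Hub (or its reverse).

Minimum total distance: 60 m.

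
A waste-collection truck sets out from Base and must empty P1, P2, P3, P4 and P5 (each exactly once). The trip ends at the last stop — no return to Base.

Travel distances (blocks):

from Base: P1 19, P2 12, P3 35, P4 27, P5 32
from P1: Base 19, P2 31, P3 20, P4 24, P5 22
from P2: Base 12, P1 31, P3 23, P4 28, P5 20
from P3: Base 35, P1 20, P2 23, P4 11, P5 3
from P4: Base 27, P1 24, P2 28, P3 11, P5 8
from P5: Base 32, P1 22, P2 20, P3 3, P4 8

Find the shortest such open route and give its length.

There are 5! = 120 possible orderings.
Base → P1 → P2 → P3 → P4 → P5: 19+31+23+11+8 = 92
Base → P1 → P2 → P3 → P5 → P4: 19+31+23+3+8 = 84
Base → P1 → P2 → P4 → P3 → P5: 19+31+28+11+3 = 92
Base → P1 → P2 → P4 → P5 → P3: 19+31+28+8+3 = 89
Base → P1 → P2 → P5 → P3 → P4: 19+31+20+3+11 = 84
Base → P1 → P2 → P5 → P4 → P3: 19+31+20+8+11 = 89
Base → P1 → P3 → P2 → P4 → P5: 19+20+23+28+8 = 98
Base → P1 → P3 → P2 → P5 → P4: 19+20+23+20+8 = 90
Base → P1 → P3 → P4 → P2 → P5: 19+20+11+28+20 = 98
Base → P1 → P3 → P4 → P5 → P2: 19+20+11+8+20 = 78
Base → P1 → P3 → P5 → P2 → P4: 19+20+3+20+28 = 90
Base → P1 → P3 → P5 → P4 → P2: 19+20+3+8+28 = 78
Base → P1 → P4 → P2 → P3 → P5: 19+24+28+23+3 = 97
Base → P1 → P4 → P2 → P5 → P3: 19+24+28+20+3 = 94
… (106 more)
Base → P2 → P3 → P5 → P4 → P1: 12+23+3+8+24 = 70  ← best
The minimum is 70.
One shortest path: Base → P2 → P3 → P5 → P4 → P1.

Shortest open route: 70 blocks.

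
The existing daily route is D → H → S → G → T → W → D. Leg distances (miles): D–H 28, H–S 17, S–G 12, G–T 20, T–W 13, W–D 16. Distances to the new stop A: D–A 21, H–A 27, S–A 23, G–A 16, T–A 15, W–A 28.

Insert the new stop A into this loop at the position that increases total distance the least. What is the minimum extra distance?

Adding 11 miles by placing A on the G–T leg.

Insertion cost between consecutive stops i–j is d(i,A) + d(A,j) − d(i,j):
  between D and H: 21 + 27 − 28 = 20
  between H and S: 27 + 23 − 17 = 33
  between S and G: 23 + 16 − 12 = 27
  between G and T: 16 + 15 − 20 = 11
  between T and W: 15 + 28 − 13 = 30
  between W and D: 28 + 21 − 16 = 33
Cheapest insertion is between G and T, adding 11.
New total = 106 + 11 = 117.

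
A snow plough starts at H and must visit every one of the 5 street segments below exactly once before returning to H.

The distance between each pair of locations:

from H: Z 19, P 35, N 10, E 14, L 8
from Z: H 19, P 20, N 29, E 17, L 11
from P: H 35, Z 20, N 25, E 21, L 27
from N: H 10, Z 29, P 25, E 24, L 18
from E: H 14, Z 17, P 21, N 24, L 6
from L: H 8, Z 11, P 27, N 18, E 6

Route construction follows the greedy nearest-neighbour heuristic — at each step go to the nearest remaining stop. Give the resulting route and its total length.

From H: distances to unvisited — L=8, N=10, E=14, Z=19, P=35. Nearest is L (8).
From L: distances to unvisited — E=6, Z=11, N=18, P=27. Nearest is E (6).
From E: distances to unvisited — Z=17, P=21, N=24. Nearest is Z (17).
From Z: distances to unvisited — P=20, N=29. Nearest is P (20).
From P: distances to unvisited — N=25. Nearest is N (25).
Return N→H: 10.
Total = 8 + 6 + 17 + 20 + 25 + 10 = 86.

Nearest-neighbour total = 86; route H → L → E → Z → P → N → H.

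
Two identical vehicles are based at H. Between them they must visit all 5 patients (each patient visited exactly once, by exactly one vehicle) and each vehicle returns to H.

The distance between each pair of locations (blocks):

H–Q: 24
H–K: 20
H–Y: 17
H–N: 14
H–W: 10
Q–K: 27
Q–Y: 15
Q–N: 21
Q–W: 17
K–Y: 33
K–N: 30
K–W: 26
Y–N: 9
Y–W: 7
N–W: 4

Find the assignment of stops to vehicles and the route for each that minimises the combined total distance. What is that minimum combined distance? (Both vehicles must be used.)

102 blocks — the smallest possible combined total.

Check every non-empty split of the stops between the two vehicles; for each half take its own optimal tour:
  {Q} + {K, Y, N, W}: 48 + 76 = 124
  {K} + {Q, Y, N, W}: 40 + 62 = 102
  {Q, K} + {Y, N, W}: 71 + 40 = 111
  {Y} + {Q, K, N, W}: 34 + 82 = 116
  {Q, Y} + {K, N, W}: 56 + 64 = 120
  {K, Y} + {Q, N, W}: 70 + 59 = 129
  … (15 splits in total)
Best: vehicle 1 H → K → H = 40; vehicle 2 H → Q → Y → N → W → H = 62; combined 102.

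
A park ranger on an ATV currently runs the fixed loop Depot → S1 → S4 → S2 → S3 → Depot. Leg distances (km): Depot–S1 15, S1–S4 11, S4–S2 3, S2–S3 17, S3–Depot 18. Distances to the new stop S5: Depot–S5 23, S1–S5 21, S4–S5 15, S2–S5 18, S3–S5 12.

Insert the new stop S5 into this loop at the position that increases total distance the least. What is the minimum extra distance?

Minimum extra distance: 13 km, inserting S5 between S2 and S3.

Insertion cost between consecutive stops i–j is d(i,S5) + d(S5,j) − d(i,j):
  between Depot and S1: 23 + 21 − 15 = 29
  between S1 and S4: 21 + 15 − 11 = 25
  between S4 and S2: 15 + 18 − 3 = 30
  between S2 and S3: 18 + 12 − 17 = 13
  between S3 and Depot: 12 + 23 − 18 = 17
Cheapest insertion is between S2 and S3, adding 13.
New total = 64 + 13 = 77.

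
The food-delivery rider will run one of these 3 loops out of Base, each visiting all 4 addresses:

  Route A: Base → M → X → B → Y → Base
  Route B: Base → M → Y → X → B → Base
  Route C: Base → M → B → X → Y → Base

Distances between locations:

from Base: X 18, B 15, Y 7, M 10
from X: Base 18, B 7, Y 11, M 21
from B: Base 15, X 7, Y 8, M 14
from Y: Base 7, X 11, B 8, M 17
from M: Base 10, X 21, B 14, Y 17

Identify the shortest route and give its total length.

49 — Route C is the shortest.

Route A: 10 + 21 + 7 + 8 + 7 = 53
Route B: 10 + 17 + 11 + 7 + 15 = 60
Route C: 10 + 14 + 7 + 11 + 7 = 49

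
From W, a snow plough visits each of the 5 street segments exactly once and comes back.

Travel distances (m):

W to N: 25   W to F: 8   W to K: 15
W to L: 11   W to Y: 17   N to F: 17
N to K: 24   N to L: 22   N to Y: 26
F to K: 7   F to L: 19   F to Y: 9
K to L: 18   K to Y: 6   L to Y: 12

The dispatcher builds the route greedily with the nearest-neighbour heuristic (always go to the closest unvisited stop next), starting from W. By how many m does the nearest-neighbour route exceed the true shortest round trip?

From W: F=8, L=11, K=15, Y=17, N=25 → choose F (8).
From F: K=7, Y=9, N=17, L=19 → choose K (7).
From K: Y=6, L=18, N=24 → choose Y (6).
From Y: L=12, N=26 → choose L (12).
From L: N=22 → choose N (22).
NN route W → F → K → Y → L → N → W costs 80.
Optimal: W → N → F → K → Y → L → W costs 78 (by enumerating all 60 distinct tours).
Excess = 80 − 78 = 2.

2 m longer than the optimal tour.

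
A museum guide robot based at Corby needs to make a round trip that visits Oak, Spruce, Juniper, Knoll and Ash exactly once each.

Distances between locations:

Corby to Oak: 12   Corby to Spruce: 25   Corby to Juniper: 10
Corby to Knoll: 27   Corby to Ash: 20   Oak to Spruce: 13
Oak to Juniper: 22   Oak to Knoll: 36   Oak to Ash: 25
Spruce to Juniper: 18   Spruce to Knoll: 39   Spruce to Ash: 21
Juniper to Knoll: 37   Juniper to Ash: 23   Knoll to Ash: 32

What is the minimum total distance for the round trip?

With 5 stops there are 5!/2 = 60 distinct round trips (a route and its reverse cost the same).
Corby → Oak → Spruce → Juniper → Knoll → Ash → Corby: 12+13+18+37+32+20 = 132
Corby → Oak → Spruce → Juniper → Ash → Knoll → Corby: 12+13+18+23+32+27 = 125
Corby → Oak → Spruce → Knoll → Juniper → Ash → Corby: 12+13+39+37+23+20 = 144
Corby → Oak → Spruce → Knoll → Ash → Juniper → Corby: 12+13+39+32+23+10 = 129
Corby → Oak → Spruce → Ash → Juniper → Knoll → Corby: 12+13+21+23+37+27 = 133
Corby → Oak → Spruce → Ash → Knoll → Juniper → Corby: 12+13+21+32+37+10 = 125
Corby → Oak → Juniper → Spruce → Knoll → Ash → Corby: 12+22+18+39+32+20 = 143
Corby → Oak → Juniper → Spruce → Ash → Knoll → Corby: 12+22+18+21+32+27 = 132
Corby → Oak → Juniper → Knoll → Spruce → Ash → Corby: 12+22+37+39+21+20 = 151
Corby → Oak → Juniper → Knoll → Ash → Spruce → Corby: 12+22+37+32+21+25 = 149
Corby → Oak → Juniper → Ash → Spruce → Knoll → Corby: 12+22+23+21+39+27 = 144
Corby → Oak → Juniper → Ash → Knoll → Spruce → Corby: 12+22+23+32+39+25 = 153
Corby → Oak → Knoll → Spruce → Juniper → Ash → Corby: 12+36+39+18+23+20 = 148
Corby → Oak → Knoll → Spruce → Ash → Juniper → Corby: 12+36+39+21+23+10 = 141
… (46 more)
The minimum is 125.
One optimal route: Corby → Oak → Spruce → Juniper → Ash → Knoll → Corby (or its reverse).

Minimum total distance: 125.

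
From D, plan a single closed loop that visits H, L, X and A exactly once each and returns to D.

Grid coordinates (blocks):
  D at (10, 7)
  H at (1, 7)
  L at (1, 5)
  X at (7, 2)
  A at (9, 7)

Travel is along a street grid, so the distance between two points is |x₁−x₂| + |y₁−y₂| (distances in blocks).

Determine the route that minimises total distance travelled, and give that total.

There are 12 distinct closed tours to check (reversals are equivalent).
D-H-L-X-A-D: 9+2+9+7+1 = 28
D-H-L-A-X-D: 9+2+10+7+8 = 36
D-H-X-L-A-D: 9+11+9+10+1 = 40
D-H-X-A-L-D: 9+11+7+10+11 = 48
D-H-A-L-X-D: 9+8+10+9+8 = 44
D-H-A-X-L-D: 9+8+7+9+11 = 44
D-L-H-X-A-D: 11+2+11+7+1 = 32
D-L-H-A-X-D: 11+2+8+7+8 = 36
D-L-X-H-A-D: 11+9+11+8+1 = 40
D-L-A-H-X-D: 11+10+8+11+8 = 48
D-X-H-L-A-D: 8+11+2+10+1 = 32
D-X-L-H-A-D: 8+9+2+8+1 = 28
The minimum is 28.
One optimal route: D → H → L → X → A → D (or its reverse).

Shortest round trip = 28 blocks.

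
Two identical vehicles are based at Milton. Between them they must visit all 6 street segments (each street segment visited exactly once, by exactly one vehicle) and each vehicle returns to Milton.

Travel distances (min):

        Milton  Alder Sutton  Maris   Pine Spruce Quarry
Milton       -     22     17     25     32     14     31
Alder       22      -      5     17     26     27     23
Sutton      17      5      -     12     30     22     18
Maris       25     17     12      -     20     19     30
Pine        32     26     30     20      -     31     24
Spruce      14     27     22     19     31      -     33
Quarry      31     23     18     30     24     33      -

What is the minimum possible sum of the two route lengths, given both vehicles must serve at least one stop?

There are 2^5 − 1 = 31 ways to divide the 6 stops into two non-empty groups. For each, the best each vehicle can do is its own shortest tour through its group:
  {Alder} + {Sutton, Maris, Pine, Spruce, Quarry}: 44 + 112 = 156
  {Sutton} + {Alder, Maris, Pine, Spruce, Quarry}: 34 + 122 = 156
  {Alder, Sutton} + {Maris, Pine, Spruce, Quarry}: 44 + 108 = 152
  {Maris} + {Alder, Sutton, Pine, Spruce, Quarry}: 50 + 114 = 164
  {Alder, Maris} + {Sutton, Pine, Spruce, Quarry}: 64 + 104 = 168
  {Sutton, Maris} + {Alder, Pine, Spruce, Quarry}: 54 + 114 = 168
  … (31 splits in total)
  {Spruce} + {Alder, Sutton, Maris, Pine, Quarry}: 28 + 114 = 142  ← best
Best: vehicle 1 Milton → Spruce → Milton = 28; vehicle 2 Milton → Alder → Sutton → Maris → Pine → Quarry → Milton = 114; combined 142.

142 min — the smallest possible combined total.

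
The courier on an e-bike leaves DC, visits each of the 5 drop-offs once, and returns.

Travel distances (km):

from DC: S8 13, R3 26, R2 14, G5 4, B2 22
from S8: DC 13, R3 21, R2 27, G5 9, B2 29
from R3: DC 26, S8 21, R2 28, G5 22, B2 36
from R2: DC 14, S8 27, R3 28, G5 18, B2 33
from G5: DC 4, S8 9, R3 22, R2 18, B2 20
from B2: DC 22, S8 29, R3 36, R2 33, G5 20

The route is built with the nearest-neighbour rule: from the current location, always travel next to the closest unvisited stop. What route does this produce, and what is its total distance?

Nearest-neighbour total = 117 km; route DC → G5 → S8 → R3 → R2 → B2 → DC.

At DC the remaining stops are G5 4, S8 13, R2 14, B2 22, R3 26; go to G5.
At G5 the remaining stops are S8 9, R2 18, B2 20, R3 22; go to S8.
At S8 the remaining stops are R3 21, R2 27, B2 29; go to R3.
At R3 the remaining stops are R2 28, B2 36; go to R2.
At R2 the remaining stops are B2 33; go to B2.
Return B2→DC: 22.
Total = 4 + 9 + 21 + 28 + 33 + 22 = 117.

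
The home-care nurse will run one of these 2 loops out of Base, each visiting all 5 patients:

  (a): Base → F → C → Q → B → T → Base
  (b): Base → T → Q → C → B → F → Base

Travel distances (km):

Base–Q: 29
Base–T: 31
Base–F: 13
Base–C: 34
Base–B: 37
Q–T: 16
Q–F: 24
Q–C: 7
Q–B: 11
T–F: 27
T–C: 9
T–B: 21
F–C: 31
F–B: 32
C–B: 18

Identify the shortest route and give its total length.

114 km — (a) is the shortest.

(a): 13 + 31 + 7 + 11 + 21 + 31 = 114
(b): 31 + 16 + 7 + 18 + 32 + 13 = 117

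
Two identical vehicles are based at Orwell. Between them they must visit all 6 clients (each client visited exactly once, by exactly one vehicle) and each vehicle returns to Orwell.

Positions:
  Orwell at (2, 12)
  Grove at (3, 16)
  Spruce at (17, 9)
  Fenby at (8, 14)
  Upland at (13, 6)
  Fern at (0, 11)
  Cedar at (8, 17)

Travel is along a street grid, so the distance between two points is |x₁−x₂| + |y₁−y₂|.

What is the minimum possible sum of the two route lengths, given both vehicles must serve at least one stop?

Minimum combined distance: 58.

Try each way of splitting the stops between the two vehicles (each non-empty) and, for each split, find the best tour for each vehicle:
  {Grove} + {Spruce, Fenby, Upland, Fern, Cedar}: 10 + 56 = 66
  {Spruce} + {Grove, Fenby, Upland, Fern, Cedar}: 36 + 48 = 84
  {Grove, Spruce} + {Fenby, Upland, Fern, Cedar}: 44 + 48 = 92
  {Fenby} + {Grove, Spruce, Upland, Fern, Cedar}: 16 + 56 = 72
  {Grove, Fenby} + {Spruce, Upland, Fern, Cedar}: 20 + 56 = 76
  {Spruce, Fenby} + {Grove, Upland, Fern, Cedar}: 40 + 48 = 88
  … (31 splits in total)
  {Fern} + {Grove, Spruce, Fenby, Upland, Cedar}: 6 + 52 = 58  ← best
Best: vehicle 1 Orwell → Fern → Orwell = 6; vehicle 2 Orwell → Grove → Cedar → Fenby → Spruce → Upland → Orwell = 52; combined 58.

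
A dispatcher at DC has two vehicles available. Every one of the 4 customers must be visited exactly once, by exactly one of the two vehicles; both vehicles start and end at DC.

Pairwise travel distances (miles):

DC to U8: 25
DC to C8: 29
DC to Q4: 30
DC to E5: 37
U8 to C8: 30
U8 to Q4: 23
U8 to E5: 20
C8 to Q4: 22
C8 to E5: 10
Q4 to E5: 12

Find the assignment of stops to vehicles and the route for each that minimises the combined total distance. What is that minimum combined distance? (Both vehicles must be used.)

131 miles — the smallest possible combined total.

Check every non-empty split of the stops between the two vehicles; for each half take its own optimal tour:
  {U8} + {C8, Q4, E5}: 50 + 81 = 131
  {C8} + {U8, Q4, E5}: 58 + 87 = 145
  {U8, C8} + {Q4, E5}: 84 + 79 = 163
  {Q4} + {U8, C8, E5}: 60 + 84 = 144
  {U8, Q4} + {C8, E5}: 78 + 76 = 154
  {C8, Q4} + {U8, E5}: 81 + 82 = 163
  … (7 splits in total)
Best: vehicle 1 DC → U8 → DC = 50; vehicle 2 DC → C8 → E5 → Q4 → DC = 81; combined 131.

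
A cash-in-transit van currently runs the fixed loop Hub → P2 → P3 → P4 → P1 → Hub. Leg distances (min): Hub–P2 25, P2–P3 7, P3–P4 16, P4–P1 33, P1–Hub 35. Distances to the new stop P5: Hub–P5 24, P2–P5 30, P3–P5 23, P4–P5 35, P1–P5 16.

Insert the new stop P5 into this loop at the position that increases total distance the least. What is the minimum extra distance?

Adding 5 min by placing P5 on the P1–Hub leg.

Insertion cost between consecutive stops i–j is d(i,P5) + d(P5,j) − d(i,j):
  between Hub and P2: 24 + 30 − 25 = 29
  between P2 and P3: 30 + 23 − 7 = 46
  between P3 and P4: 23 + 35 − 16 = 42
  between P4 and P1: 35 + 16 − 33 = 18
  between P1 and Hub: 16 + 24 − 35 = 5
Cheapest insertion is between P1 and Hub, adding 5.
New total = 116 + 5 = 121.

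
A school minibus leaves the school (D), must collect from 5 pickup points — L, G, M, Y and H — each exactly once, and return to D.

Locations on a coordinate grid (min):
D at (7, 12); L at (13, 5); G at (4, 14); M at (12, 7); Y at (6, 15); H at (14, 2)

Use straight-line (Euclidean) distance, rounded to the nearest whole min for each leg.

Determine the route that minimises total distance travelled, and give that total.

With 5 stops there are 5!/2 = 60 distinct round trips (a route and its reverse cost the same).
D - L - G - M - Y - H - D: 9+13+11+10+15+12 = 70
D - L - G - M - H - Y - D: 9+13+11+5+15+3 = 56
D - L - G - Y - M - H - D: 9+13+2+10+5+12 = 51
D - L - G - Y - H - M - D: 9+13+2+15+5+7 = 51
D - L - G - H - M - Y - D: 9+13+16+5+10+3 = 56
D - L - G - H - Y - M - D: 9+13+16+15+10+7 = 70
D - L - M - G - Y - H - D: 9+2+11+2+15+12 = 51
D - L - M - G - H - Y - D: 9+2+11+16+15+3 = 56
D - L - M - Y - G - H - D: 9+2+10+2+16+12 = 51
D - L - M - Y - H - G - D: 9+2+10+15+16+4 = 56
D - L - M - H - G - Y - D: 9+2+5+16+2+3 = 37
D - L - M - H - Y - G - D: 9+2+5+15+2+4 = 37
D - L - Y - G - M - H - D: 9+12+2+11+5+12 = 51
D - L - Y - G - H - M - D: 9+12+2+16+5+7 = 51
… (46 more)
D - L - H - M - G - Y - D: 9+3+5+11+2+3 = 33  ← best
The minimum is 33.
One optimal route: D → L → H → M → G → Y → D (or its reverse).

Minimum total distance: 33 min.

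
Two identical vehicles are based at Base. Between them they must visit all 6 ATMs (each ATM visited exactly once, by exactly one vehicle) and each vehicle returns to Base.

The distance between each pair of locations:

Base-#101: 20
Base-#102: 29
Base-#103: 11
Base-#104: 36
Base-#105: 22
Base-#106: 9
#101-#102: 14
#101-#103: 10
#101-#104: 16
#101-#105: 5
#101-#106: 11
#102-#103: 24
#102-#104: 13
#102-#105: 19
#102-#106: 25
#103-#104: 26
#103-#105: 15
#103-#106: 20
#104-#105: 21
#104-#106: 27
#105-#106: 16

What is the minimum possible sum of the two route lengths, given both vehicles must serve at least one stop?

107 — the smallest possible combined total.

Check every non-empty split of the stops between the two vehicles; for each half take its own optimal tour:
  {#101} + {#102, #103, #104, #105, #106}: 40 + 94 = 134
  {#102} + {#101, #103, #104, #105, #106}: 58 + 83 = 141
  {#101, #102} + {#103, #104, #105, #106}: 63 + 83 = 146
  {#103} + {#101, #102, #104, #105, #106}: 22 + 88 = 110
  {#101, #103} + {#102, #104, #105, #106}: 41 + 88 = 129
  {#102, #103} + {#101, #104, #105, #106}: 64 + 79 = 143
  … (31 splits in total)
  {#101, #102, #103, #104, #105} + {#106}: 89 + 18 = 107  ← best
Best: vehicle 1 Base → #102 → #104 → #101 → #105 → #103 → Base = 89; vehicle 2 Base → #106 → Base = 18; combined 107.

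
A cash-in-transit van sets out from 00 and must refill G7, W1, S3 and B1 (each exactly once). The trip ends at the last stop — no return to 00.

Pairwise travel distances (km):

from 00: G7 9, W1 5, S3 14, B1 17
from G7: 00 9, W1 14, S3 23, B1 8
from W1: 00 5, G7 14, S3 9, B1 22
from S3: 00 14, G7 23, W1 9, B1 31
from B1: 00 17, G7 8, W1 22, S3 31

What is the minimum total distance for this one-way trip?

Minimum one-way distance = 45 km.

There are 4! = 24 possible orderings.
00 - G7 - W1 - S3 - B1: 9+14+9+31 = 63
00 - G7 - W1 - B1 - S3: 9+14+22+31 = 76
00 - G7 - S3 - W1 - B1: 9+23+9+22 = 63
00 - G7 - S3 - B1 - W1: 9+23+31+22 = 85
00 - G7 - B1 - W1 - S3: 9+8+22+9 = 48
00 - G7 - B1 - S3 - W1: 9+8+31+9 = 57
00 - W1 - G7 - S3 - B1: 5+14+23+31 = 73
00 - W1 - G7 - B1 - S3: 5+14+8+31 = 58
00 - W1 - S3 - G7 - B1: 5+9+23+8 = 45
00 - W1 - S3 - B1 - G7: 5+9+31+8 = 53
00 - W1 - B1 - G7 - S3: 5+22+8+23 = 58
00 - W1 - B1 - S3 - G7: 5+22+31+23 = 81
00 - S3 - G7 - W1 - B1: 14+23+14+22 = 73
00 - S3 - G7 - B1 - W1: 14+23+8+22 = 67
… (10 more)
The minimum is 45.
One shortest path: 00 → W1 → S3 → G7 → B1.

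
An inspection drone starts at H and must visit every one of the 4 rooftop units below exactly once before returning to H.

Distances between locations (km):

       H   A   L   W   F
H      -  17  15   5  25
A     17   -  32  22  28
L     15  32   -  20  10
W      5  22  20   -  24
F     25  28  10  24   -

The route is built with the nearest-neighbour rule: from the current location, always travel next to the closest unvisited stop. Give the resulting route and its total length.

Nearest-neighbour total = 80 km; route H → W → L → F → A → H.

H → [W:5 / L:15 / A:17 / F:25] → W (5)
W → [L:20 / A:22 / F:24] → L (20)
L → [F:10 / A:32] → F (10)
F → [A:28] → A (28)
Return A→H: 17.
Total = 5 + 20 + 10 + 28 + 17 = 80.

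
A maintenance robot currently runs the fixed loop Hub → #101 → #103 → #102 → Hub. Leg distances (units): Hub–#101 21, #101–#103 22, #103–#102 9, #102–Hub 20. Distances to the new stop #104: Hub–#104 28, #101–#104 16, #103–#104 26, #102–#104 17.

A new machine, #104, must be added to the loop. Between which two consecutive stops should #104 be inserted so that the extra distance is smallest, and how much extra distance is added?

Insertion cost between consecutive stops i–j is d(i,#104) + d(#104,j) − d(i,j):
  between Hub and #101: 28 + 16 − 21 = 23
  between #101 and #103: 16 + 26 − 22 = 20
  between #103 and #102: 26 + 17 − 9 = 34
  between #102 and Hub: 17 + 28 − 20 = 25
Cheapest insertion is between #101 and #103, adding 20.
New total = 72 + 20 = 92.

+20 — insert #104 between #101 and #103.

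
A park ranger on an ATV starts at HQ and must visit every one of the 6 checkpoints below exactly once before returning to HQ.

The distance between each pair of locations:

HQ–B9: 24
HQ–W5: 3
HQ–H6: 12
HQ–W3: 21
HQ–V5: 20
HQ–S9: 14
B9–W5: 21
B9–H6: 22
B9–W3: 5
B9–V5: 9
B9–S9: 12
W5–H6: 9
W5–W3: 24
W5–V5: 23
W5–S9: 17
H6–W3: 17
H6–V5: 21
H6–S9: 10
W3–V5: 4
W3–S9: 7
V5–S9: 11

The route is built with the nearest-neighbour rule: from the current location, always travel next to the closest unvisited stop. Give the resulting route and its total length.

Total distance 66 via the nearest-neighbour route HQ → W5 → H6 → S9 → W3 → V5 → B9 → HQ.

HQ → [W5:3 / H6:12 / S9:14 / V5:20 / W3:21 / B9:24] → W5 (3)
W5 → [H6:9 / S9:17 / B9:21 / V5:23 / W3:24] → H6 (9)
H6 → [S9:10 / W3:17 / V5:21 / B9:22] → S9 (10)
S9 → [W3:7 / V5:11 / B9:12] → W3 (7)
W3 → [V5:4 / B9:5] → V5 (4)
V5 → [B9:9] → B9 (9)
Return B9→HQ: 24.
Total = 3 + 9 + 10 + 7 + 4 + 9 + 24 = 66.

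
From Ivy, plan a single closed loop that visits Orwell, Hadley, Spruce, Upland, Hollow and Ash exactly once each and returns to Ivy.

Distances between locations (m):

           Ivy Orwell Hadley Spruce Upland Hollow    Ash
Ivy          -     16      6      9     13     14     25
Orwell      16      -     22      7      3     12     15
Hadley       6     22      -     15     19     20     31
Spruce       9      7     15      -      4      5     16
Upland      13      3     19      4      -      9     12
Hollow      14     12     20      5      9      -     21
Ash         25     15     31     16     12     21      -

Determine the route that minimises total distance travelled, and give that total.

Minimum total distance: 78 m.

With 6 stops there are 6!/2 = 360 distinct round trips (a route and its reverse cost the same).
Ivy-Orwell-Hadley-Spruce-Upland-Hollow-Ash-Ivy: 16+22+15+4+9+21+25 = 112
Ivy-Orwell-Hadley-Spruce-Upland-Ash-Hollow-Ivy: 16+22+15+4+12+21+14 = 104
Ivy-Orwell-Hadley-Spruce-Hollow-Upland-Ash-Ivy: 16+22+15+5+9+12+25 = 104
Ivy-Orwell-Hadley-Spruce-Hollow-Ash-Upland-Ivy: 16+22+15+5+21+12+13 = 104
Ivy-Orwell-Hadley-Spruce-Ash-Upland-Hollow-Ivy: 16+22+15+16+12+9+14 = 104
Ivy-Orwell-Hadley-Spruce-Ash-Hollow-Upland-Ivy: 16+22+15+16+21+9+13 = 112
Ivy-Orwell-Hadley-Upland-Spruce-Hollow-Ash-Ivy: 16+22+19+4+5+21+25 = 112
Ivy-Orwell-Hadley-Upland-Spruce-Ash-Hollow-Ivy: 16+22+19+4+16+21+14 = 112
… (352 more)
Ivy-Orwell-Upland-Ash-Spruce-Hollow-Hadley-Ivy: 16+3+12+16+5+20+6 = 78  ← best
The minimum is 78.
One optimal route: Ivy → Orwell → Upland → Ash → Spruce → Hollow → Hadley → Ivy (or its reverse).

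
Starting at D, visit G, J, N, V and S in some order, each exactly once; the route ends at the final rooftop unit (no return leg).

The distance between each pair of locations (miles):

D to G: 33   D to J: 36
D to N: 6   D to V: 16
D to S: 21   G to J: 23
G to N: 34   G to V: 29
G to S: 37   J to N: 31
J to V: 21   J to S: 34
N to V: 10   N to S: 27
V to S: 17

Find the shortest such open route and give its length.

Shortest open route: 90 miles.

There are 5! = 120 possible orderings.
D - G - J - N - V - S: 33+23+31+10+17 = 114
D - G - J - N - S - V: 33+23+31+27+17 = 131
D - G - J - V - N - S: 33+23+21+10+27 = 114
D - G - J - V - S - N: 33+23+21+17+27 = 121
D - G - J - S - N - V: 33+23+34+27+10 = 127
D - G - J - S - V - N: 33+23+34+17+10 = 117
D - G - N - J - V - S: 33+34+31+21+17 = 136
D - G - N - J - S - V: 33+34+31+34+17 = 149
D - G - N - V - J - S: 33+34+10+21+34 = 132
D - G - N - V - S - J: 33+34+10+17+34 = 128
D - G - N - S - J - V: 33+34+27+34+21 = 149
D - G - N - S - V - J: 33+34+27+17+21 = 132
D - G - V - J - N - S: 33+29+21+31+27 = 141
D - G - V - J - S - N: 33+29+21+34+27 = 144
… (106 more)
D - N - V - S - J - G: 6+10+17+34+23 = 90  ← best
The minimum is 90.
One shortest path: D → N → V → S → J → G.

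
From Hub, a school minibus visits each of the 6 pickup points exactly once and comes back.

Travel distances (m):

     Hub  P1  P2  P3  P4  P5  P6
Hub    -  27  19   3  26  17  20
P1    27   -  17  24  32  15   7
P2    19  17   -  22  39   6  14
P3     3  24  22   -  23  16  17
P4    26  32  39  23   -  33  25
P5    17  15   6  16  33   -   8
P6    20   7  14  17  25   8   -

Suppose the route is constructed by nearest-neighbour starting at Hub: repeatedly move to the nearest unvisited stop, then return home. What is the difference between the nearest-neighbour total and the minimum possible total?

From Hub: P3=3, P5=17, P2=19, P6=20, P4=26, P1=27 → choose P3 (3).
From P3: P5=16, P6=17, P2=22, P4=23, P1=24 → choose P5 (16).
From P5: P2=6, P6=8, P1=15, P4=33 → choose P2 (6).
From P2: P6=14, P1=17, P4=39 → choose P6 (14).
From P6: P1=7, P4=25 → choose P1 (7).
From P1: P4=32 → choose P4 (32).
NN route Hub → P3 → P5 → P2 → P6 → P1 → P4 → Hub costs 104.
Optimal: Hub → P2 → P5 → P1 → P6 → P4 → P3 → Hub costs 98 (by enumerating all 360 distinct tours).
Excess = 104 − 98 = 6.

6 m longer than the optimal tour.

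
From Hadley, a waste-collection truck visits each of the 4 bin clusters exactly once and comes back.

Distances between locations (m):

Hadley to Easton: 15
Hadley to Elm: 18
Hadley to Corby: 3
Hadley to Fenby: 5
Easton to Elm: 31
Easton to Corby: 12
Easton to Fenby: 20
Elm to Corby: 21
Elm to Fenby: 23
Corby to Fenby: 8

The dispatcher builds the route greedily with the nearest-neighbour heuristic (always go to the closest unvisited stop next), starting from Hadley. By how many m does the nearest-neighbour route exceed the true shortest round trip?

6 m longer than the optimal tour.

Hadley: Corby=3, Fenby=5, Easton=15, Elm=18 ⇒ Corby
Corby: Fenby=8, Easton=12, Elm=21 ⇒ Fenby
Fenby: Easton=20, Elm=23 ⇒ Easton
Easton: Elm=31 ⇒ Elm
NN route Hadley → Corby → Fenby → Easton → Elm → Hadley costs 80.
Optimal: Hadley → Elm → Easton → Corby → Fenby → Hadley costs 74 (by enumerating all 12 distinct tours).
Excess = 80 − 74 = 6.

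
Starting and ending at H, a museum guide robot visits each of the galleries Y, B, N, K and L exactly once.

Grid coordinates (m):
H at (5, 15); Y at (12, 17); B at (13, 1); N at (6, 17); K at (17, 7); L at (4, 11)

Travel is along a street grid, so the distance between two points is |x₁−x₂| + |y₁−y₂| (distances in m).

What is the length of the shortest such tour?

Minimum total distance: 58 m.

There are 60 distinct closed tours to check (reversals are equivalent).
H-Y-B-N-K-L-H: 9+17+23+21+17+5 = 92
H-Y-B-N-L-K-H: 9+17+23+8+17+20 = 94
H-Y-B-K-N-L-H: 9+17+10+21+8+5 = 70
H-Y-B-K-L-N-H: 9+17+10+17+8+3 = 64
H-Y-B-L-N-K-H: 9+17+19+8+21+20 = 94
H-Y-B-L-K-N-H: 9+17+19+17+21+3 = 86
H-Y-N-B-K-L-H: 9+6+23+10+17+5 = 70
H-Y-N-B-L-K-H: 9+6+23+19+17+20 = 94
H-Y-N-K-B-L-H: 9+6+21+10+19+5 = 70
H-Y-N-K-L-B-H: 9+6+21+17+19+22 = 94
H-Y-N-L-B-K-H: 9+6+8+19+10+20 = 72
H-Y-N-L-K-B-H: 9+6+8+17+10+22 = 72
H-Y-K-B-N-L-H: 9+15+10+23+8+5 = 70
H-Y-K-B-L-N-H: 9+15+10+19+8+3 = 64
… (46 more)
H-N-Y-B-K-L-H: 3+6+17+10+17+5 = 58  ← best
The minimum is 58.
One optimal route: H → N → Y → B → K → L → H (or its reverse).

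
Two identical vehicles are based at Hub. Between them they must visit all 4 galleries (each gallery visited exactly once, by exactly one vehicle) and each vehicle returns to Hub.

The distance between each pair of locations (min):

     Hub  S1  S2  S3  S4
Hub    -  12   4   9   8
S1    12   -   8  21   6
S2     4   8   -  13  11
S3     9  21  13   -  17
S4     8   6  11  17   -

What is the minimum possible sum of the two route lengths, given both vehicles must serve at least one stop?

There are 2^3 − 1 = 7 ways to divide the 4 stops into two non-empty groups. For each, the best each vehicle can do is its own shortest tour through its group:
  {S1} + {S2, S3, S4}: 24 + 41 = 65
  {S2} + {S1, S3, S4}: 8 + 44 = 52
  {S1, S2} + {S3, S4}: 24 + 34 = 58
  {S3} + {S1, S2, S4}: 18 + 26 = 44
  {S1, S3} + {S2, S4}: 42 + 23 = 65
  {S2, S3} + {S1, S4}: 26 + 26 = 52
  … (7 splits in total)
Best: vehicle 1 Hub → S3 → Hub = 18; vehicle 2 Hub → S2 → S1 → S4 → Hub = 26; combined 44.

44 min — the smallest possible combined total.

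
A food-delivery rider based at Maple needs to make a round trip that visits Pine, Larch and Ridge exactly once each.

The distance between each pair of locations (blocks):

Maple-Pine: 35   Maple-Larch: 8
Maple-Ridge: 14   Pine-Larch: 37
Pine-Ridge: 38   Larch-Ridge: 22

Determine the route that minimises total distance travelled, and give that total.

97 blocks — the shortest possible round trip.

With 3 stops there are 3!/2 = 3 distinct round trips (a route and its reverse cost the same).
Maple→Pine→Larch→Ridge→Maple: 35+37+22+14 = 108
Maple→Pine→Ridge→Larch→Maple: 35+38+22+8 = 103
Maple→Larch→Pine→Ridge→Maple: 8+37+38+14 = 97
The minimum is 97.
One optimal route: Maple → Larch → Pine → Ridge → Maple (or its reverse).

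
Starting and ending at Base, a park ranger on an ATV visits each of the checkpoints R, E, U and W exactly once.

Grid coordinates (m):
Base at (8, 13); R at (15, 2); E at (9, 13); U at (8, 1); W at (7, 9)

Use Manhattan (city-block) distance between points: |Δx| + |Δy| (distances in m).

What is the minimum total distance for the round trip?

There are 12 distinct closed tours to check (reversals are equivalent).
Base→R→E→U→W→Base: 18+17+13+9+5 = 62
Base→R→E→W→U→Base: 18+17+6+9+12 = 62
Base→R→U→E→W→Base: 18+8+13+6+5 = 50
Base→R→U→W→E→Base: 18+8+9+6+1 = 42
Base→R→W→E→U→Base: 18+15+6+13+12 = 64
Base→R→W→U→E→Base: 18+15+9+13+1 = 56
Base→E→R→U→W→Base: 1+17+8+9+5 = 40
Base→E→R→W→U→Base: 1+17+15+9+12 = 54
Base→E→U→R→W→Base: 1+13+8+15+5 = 42
Base→E→W→R→U→Base: 1+6+15+8+12 = 42
Base→U→R→E→W→Base: 12+8+17+6+5 = 48
Base→U→E→R→W→Base: 12+13+17+15+5 = 62
The minimum is 40.
One optimal route: Base → E → R → U → W → Base (or its reverse).

40 m — the shortest possible round trip.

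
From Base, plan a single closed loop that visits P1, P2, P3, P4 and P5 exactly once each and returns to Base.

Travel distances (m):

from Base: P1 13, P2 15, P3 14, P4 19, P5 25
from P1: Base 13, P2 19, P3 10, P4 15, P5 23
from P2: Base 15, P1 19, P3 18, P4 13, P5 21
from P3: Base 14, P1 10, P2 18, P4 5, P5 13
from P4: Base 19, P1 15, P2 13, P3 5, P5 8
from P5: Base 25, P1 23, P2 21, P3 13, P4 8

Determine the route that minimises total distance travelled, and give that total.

Shortest round trip = 72 m.

With 5 stops there are 5!/2 = 60 distinct round trips (a route and its reverse cost the same).
Base → P1 → P2 → P3 → P4 → P5 → Base: 13+19+18+5+8+25 = 88
Base → P1 → P2 → P3 → P5 → P4 → Base: 13+19+18+13+8+19 = 90
Base → P1 → P2 → P4 → P3 → P5 → Base: 13+19+13+5+13+25 = 88
Base → P1 → P2 → P4 → P5 → P3 → Base: 13+19+13+8+13+14 = 80
Base → P1 → P2 → P5 → P3 → P4 → Base: 13+19+21+13+5+19 = 90
Base → P1 → P2 → P5 → P4 → P3 → Base: 13+19+21+8+5+14 = 80
Base → P1 → P3 → P2 → P4 → P5 → Base: 13+10+18+13+8+25 = 87
Base → P1 → P3 → P2 → P5 → P4 → Base: 13+10+18+21+8+19 = 89
Base → P1 → P3 → P4 → P2 → P5 → Base: 13+10+5+13+21+25 = 87
Base → P1 → P3 → P4 → P5 → P2 → Base: 13+10+5+8+21+15 = 72
Base → P1 → P3 → P5 → P2 → P4 → Base: 13+10+13+21+13+19 = 89
Base → P1 → P3 → P5 → P4 → P2 → Base: 13+10+13+8+13+15 = 72
Base → P1 → P4 → P2 → P3 → P5 → Base: 13+15+13+18+13+25 = 97
Base → P1 → P4 → P2 → P5 → P3 → Base: 13+15+13+21+13+14 = 89
… (46 more)
The minimum is 72.
One optimal route: Base → P1 → P3 → P4 → P5 → P2 → Base (or its reverse).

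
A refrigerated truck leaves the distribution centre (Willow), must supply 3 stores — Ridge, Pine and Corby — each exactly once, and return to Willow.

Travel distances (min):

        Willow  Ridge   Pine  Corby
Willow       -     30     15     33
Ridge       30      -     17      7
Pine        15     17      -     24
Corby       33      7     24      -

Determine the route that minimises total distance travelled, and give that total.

72 min — the shortest possible round trip.

With 3 stops there are 3!/2 = 3 distinct round trips (a route and its reverse cost the same).
Willow - Ridge - Pine - Corby - Willow: 30+17+24+33 = 104
Willow - Ridge - Corby - Pine - Willow: 30+7+24+15 = 76
Willow - Pine - Ridge - Corby - Willow: 15+17+7+33 = 72
The minimum is 72.
One optimal route: Willow → Pine → Ridge → Corby → Willow (or its reverse).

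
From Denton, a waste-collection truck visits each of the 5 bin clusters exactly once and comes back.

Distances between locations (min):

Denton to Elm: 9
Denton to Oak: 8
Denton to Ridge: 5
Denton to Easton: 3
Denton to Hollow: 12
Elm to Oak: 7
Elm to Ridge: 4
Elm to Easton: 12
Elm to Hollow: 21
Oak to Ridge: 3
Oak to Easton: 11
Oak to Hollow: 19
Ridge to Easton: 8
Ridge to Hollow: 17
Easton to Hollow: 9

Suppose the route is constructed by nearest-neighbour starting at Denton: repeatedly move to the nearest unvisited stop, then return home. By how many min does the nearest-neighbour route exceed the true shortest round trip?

Excess over optimum: 7 min.

From Denton: Easton=3, Ridge=5, Oak=8, Elm=9, Hollow=12 → choose Easton (3).
From Easton: Ridge=8, Hollow=9, Oak=11, Elm=12 → choose Ridge (8).
From Ridge: Oak=3, Elm=4, Hollow=17 → choose Oak (3).
From Oak: Elm=7, Hollow=19 → choose Elm (7).
From Elm: Hollow=21 → choose Hollow (21).
NN route Denton → Easton → Ridge → Oak → Elm → Hollow → Denton costs 54.
Optimal: Denton → Elm → Ridge → Oak → Hollow → Easton → Denton costs 47 (by enumerating all 60 distinct tours).
Excess = 54 − 47 = 7.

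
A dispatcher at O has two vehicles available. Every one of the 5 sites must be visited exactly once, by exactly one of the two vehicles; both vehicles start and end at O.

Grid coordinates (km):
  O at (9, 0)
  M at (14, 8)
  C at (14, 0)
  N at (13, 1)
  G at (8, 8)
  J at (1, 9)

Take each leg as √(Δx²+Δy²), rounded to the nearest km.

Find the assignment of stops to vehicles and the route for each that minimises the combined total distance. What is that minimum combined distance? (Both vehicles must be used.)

44 km — the smallest possible combined total.

Try each way of splitting the stops between the two vehicles (each non-empty) and, for each split, find the best tour for each vehicle:
  {M} + {C, N, G, J}: 18 + 34 = 52
  {C} + {M, N, G, J}: 10 + 36 = 46
  {M, C} + {N, G, J}: 22 + 32 = 54
  {N} + {M, C, G, J}: 8 + 38 = 46
  {M, N} + {C, G, J}: 20 + 34 = 54
  {C, N} + {M, G, J}: 10 + 34 = 44
  … (15 splits in total)
Best: vehicle 1 O → C → N → O = 10; vehicle 2 O → M → G → J → O = 34; combined 44.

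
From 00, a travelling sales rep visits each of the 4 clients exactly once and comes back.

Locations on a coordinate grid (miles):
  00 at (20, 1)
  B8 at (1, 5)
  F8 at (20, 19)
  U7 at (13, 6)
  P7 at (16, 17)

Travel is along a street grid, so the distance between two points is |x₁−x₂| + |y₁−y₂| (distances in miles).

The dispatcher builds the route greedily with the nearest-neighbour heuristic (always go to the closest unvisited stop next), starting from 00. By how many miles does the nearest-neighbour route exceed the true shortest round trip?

2 miles longer than the optimal tour.

From 00: U7=12, F8=18, P7=20, B8=23 → choose U7 (12).
From U7: B8=13, P7=14, F8=20 → choose B8 (13).
From B8: P7=27, F8=33 → choose P7 (27).
From P7: F8=6 → choose F8 (6).
NN route 00 → U7 → B8 → P7 → F8 → 00 costs 76.
Optimal: 00 → B8 → U7 → P7 → F8 → 00 costs 74 (by enumerating all 12 distinct tours).
Excess = 76 − 74 = 2.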